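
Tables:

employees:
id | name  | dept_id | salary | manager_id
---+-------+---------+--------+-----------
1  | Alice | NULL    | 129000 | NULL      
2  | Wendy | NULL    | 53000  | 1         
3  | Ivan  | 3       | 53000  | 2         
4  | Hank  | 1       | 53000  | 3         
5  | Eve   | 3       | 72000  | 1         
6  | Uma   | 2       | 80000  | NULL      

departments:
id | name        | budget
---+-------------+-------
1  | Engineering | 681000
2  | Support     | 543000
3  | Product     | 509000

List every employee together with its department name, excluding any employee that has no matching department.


INNER JOIN keeps only employees rows whose dept_id matches an id in departments. Walk through each employee:
  - employee 1 (Alice): dept_id=NULL, no match -> dropped
  - employee 2 (Wendy): dept_id=NULL, no match -> dropped
  - employee 3 (Ivan): dept_id=3 -> matches Product
  - employee 4 (Hank): dept_id=1 -> matches Engineering
  - employee 5 (Eve): dept_id=3 -> matches Product
  - employee 6 (Uma): dept_id=2 -> matches Support
So 2 of 6 rows are dropped.

SQL:
SELECT a.name, b.name AS department
FROM employees a
INNER JOIN departments b ON a.dept_id = b.id

Result:
name | department 
-----+------------
Ivan | Product    
Hank | Engineering
Eve  | Product    
Uma  | Support    


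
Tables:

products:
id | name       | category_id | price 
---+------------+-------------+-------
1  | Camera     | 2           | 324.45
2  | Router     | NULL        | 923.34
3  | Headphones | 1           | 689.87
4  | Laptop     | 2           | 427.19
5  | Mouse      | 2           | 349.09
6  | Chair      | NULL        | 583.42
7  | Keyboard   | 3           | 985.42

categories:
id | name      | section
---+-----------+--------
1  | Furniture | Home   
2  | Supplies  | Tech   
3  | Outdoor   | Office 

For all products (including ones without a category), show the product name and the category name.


LEFT JOIN keeps every row from products (the left table); where category_id has no match in categories, the category columns become NULL. Walk through each product:
  - product 1 (Camera): category_id=2 -> matches Supplies
  - product 2 (Router): category_id=NULL, no match -> kept with NULL
  - product 3 (Headphones): category_id=1 -> matches Furniture
  - product 4 (Laptop): category_id=2 -> matches Supplies
  - product 5 (Mouse): category_id=2 -> matches Supplies
  - product 6 (Chair): category_id=NULL, no match -> kept with NULL
  - product 7 (Keyboard): category_id=3 -> matches Outdoor
All 7 rows appear; 2 have NULL category.

SQL:
SELECT a.name, b.name AS category
FROM products a
LEFT JOIN categories b ON a.category_id = b.id

Result:
name       | category 
-----------+----------
Camera     | Supplies 
Router     | NULL     
Headphones | Furniture
Laptop     | Supplies 
Mouse      | Supplies 
Chair      | NULL     
Keyboard   | Outdoor  


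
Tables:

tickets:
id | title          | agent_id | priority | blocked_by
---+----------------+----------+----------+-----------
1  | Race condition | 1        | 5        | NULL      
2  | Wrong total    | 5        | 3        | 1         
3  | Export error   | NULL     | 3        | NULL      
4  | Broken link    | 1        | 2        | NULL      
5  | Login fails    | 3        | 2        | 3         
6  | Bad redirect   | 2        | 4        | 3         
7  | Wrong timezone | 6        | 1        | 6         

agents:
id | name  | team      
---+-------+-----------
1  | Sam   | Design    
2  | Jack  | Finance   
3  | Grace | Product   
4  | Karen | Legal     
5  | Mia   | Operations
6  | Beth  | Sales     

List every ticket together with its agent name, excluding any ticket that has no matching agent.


INNER JOIN keeps only tickets rows whose agent_id matches an id in agents. Walk through each ticket:
  - ticket 1 (Race condition): agent_id=1 -> matches Sam
  - ticket 2 (Wrong total): agent_id=5 -> matches Mia
  - ticket 3 (Export error): agent_id=NULL, no match -> dropped
  - ticket 4 (Broken link): agent_id=1 -> matches Sam
  - ticket 5 (Login fails): agent_id=3 -> matches Grace
  - ticket 6 (Bad redirect): agent_id=2 -> matches Jack
  - ticket 7 (Wrong timezone): agent_id=6 -> matches Beth
So 1 of 7 rows is dropped.

SQL:
SELECT a.title, b.name AS agent
FROM tickets a
INNER JOIN agents b ON a.agent_id = b.id

Result:
title          | agent
---------------+------
Race condition | Sam  
Wrong total    | Mia  
Broken link    | Sam  
Login fails    | Grace
Bad redirect   | Jack 
Wrong timezone | Beth 


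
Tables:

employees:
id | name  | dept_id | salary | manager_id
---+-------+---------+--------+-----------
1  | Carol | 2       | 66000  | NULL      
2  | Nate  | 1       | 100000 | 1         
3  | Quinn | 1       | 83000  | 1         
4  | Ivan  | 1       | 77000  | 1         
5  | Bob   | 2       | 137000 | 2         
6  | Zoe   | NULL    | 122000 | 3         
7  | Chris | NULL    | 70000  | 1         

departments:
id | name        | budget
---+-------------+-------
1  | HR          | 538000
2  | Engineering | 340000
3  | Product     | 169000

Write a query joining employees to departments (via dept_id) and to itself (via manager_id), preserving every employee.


Two LEFT JOINs from the same base table employees: one to departments via dept_id, one to employees itself via manager_id. Both are LEFT so every employee is preserved.
Match against departments:
  - employee 1 (Carol): dept_id=2 -> matches Engineering
  - employee 2 (Nate): dept_id=1 -> matches HR
  - employee 3 (Quinn): dept_id=1 -> matches HR
  - employee 4 (Ivan): dept_id=1 -> matches HR
  - employee 5 (Bob): dept_id=2 -> matches Engineering
  - employee 6 (Zoe): dept_id=NULL, no match -> kept with NULL
  - employee 7 (Chris): dept_id=NULL, no match -> kept with NULL
Match against employees (self):
  - employee 1 (Carol): manager_id=NULL -> NULL
  - employee 2 (Nate): manager_id=1 -> Carol
  - employee 3 (Quinn): manager_id=1 -> Carol
  - employee 4 (Ivan): manager_id=1 -> Carol
  - employee 5 (Bob): manager_id=2 -> Nate
  - employee 6 (Zoe): manager_id=3 -> Quinn
  - employee 7 (Chris): manager_id=1 -> Carol

SQL:
SELECT a.name, b.name AS department, c.name AS manager
FROM employees a
LEFT JOIN departments b ON a.dept_id = b.id
LEFT JOIN employees c ON a.manager_id = c.id

Result:
name  | department  | manager
------+-------------+--------
Carol | Engineering | NULL   
Nate  | HR          | Carol  
Quinn | HR          | Carol  
Ivan  | HR          | Carol  
Bob   | Engineering | Nate   
Zoe   | NULL        | Quinn  
Chris | NULL        | Carol  


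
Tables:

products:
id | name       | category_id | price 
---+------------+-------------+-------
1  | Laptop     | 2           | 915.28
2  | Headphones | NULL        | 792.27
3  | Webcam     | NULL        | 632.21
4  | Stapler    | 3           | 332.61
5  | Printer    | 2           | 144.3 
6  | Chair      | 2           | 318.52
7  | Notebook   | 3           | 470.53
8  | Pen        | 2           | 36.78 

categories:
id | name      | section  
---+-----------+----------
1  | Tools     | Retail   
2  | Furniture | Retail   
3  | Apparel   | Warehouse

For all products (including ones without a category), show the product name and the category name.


LEFT JOIN keeps every row from products (the left table); where category_id has no match in categories, the category columns become NULL. Walk through each product:
  - product 1 (Laptop): category_id=2 -> matches Furniture
  - product 2 (Headphones): category_id=NULL, no match -> kept with NULL
  - product 3 (Webcam): category_id=NULL, no match -> kept with NULL
  - product 4 (Stapler): category_id=3 -> matches Apparel
  - product 5 (Printer): category_id=2 -> matches Furniture
  - product 6 (Chair): category_id=2 -> matches Furniture
  - product 7 (Notebook): category_id=3 -> matches Apparel
  - product 8 (Pen): category_id=2 -> matches Furniture
All 8 rows appear; 2 have NULL category.

SQL:
SELECT a.name, b.name AS category
FROM products a
LEFT JOIN categories b ON a.category_id = b.id

Result:
name       | category 
-----------+----------
Laptop     | Furniture
Headphones | NULL     
Webcam     | NULL     
Stapler    | Apparel  
Printer    | Furniture
Chair      | Furniture
Notebook   | Apparel  
Pen        | Furniture


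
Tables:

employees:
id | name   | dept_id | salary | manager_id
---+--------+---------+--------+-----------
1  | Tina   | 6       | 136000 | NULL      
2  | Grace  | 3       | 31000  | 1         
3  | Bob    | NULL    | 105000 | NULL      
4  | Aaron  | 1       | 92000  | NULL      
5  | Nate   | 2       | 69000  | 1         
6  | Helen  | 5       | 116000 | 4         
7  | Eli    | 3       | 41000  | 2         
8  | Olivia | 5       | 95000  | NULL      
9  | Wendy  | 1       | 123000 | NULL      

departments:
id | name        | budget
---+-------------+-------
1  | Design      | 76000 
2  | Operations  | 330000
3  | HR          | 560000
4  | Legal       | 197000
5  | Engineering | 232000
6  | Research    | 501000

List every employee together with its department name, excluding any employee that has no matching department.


INNER JOIN keeps only employees rows whose dept_id matches an id in departments. Walk through each employee:
  - employee 1 (Tina): dept_id=6 -> matches Research
  - employee 2 (Grace): dept_id=3 -> matches HR
  - employee 3 (Bob): dept_id=NULL, no match -> dropped
  - employee 4 (Aaron): dept_id=1 -> matches Design
  - employee 5 (Nate): dept_id=2 -> matches Operations
  - employee 6 (Helen): dept_id=5 -> matches Engineering
  - employee 7 (Eli): dept_id=3 -> matches HR
  - employee 8 (Olivia): dept_id=5 -> matches Engineering
  - employee 9 (Wendy): dept_id=1 -> matches Design
So 1 of 9 rows is dropped.

SQL:
SELECT a.name, b.name AS department
FROM employees a
INNER JOIN departments b ON a.dept_id = b.id

Result:
name   | department 
-------+------------
Tina   | Research   
Grace  | HR         
Aaron  | Design     
Nate   | Operations 
Helen  | Engineering
Eli    | HR         
Olivia | Engineering
Wendy  | Design     


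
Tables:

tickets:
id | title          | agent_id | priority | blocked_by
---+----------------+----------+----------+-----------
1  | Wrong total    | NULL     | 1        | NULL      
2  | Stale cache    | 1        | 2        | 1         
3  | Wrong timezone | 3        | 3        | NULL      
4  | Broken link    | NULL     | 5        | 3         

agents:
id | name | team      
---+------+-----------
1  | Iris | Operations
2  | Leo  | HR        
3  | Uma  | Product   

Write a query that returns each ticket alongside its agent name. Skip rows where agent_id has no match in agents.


INNER JOIN keeps only tickets rows whose agent_id matches an id in agents. Walk through each ticket:
  - ticket 1 (Wrong total): agent_id=NULL, no match -> dropped
  - ticket 2 (Stale cache): agent_id=1 -> matches Iris
  - ticket 3 (Wrong timezone): agent_id=3 -> matches Uma
  - ticket 4 (Broken link): agent_id=NULL, no match -> dropped
So 2 of 4 rows are dropped.

SQL:
SELECT a.title, b.name AS agent
FROM tickets a
INNER JOIN agents b ON a.agent_id = b.id

Result:
title          | agent
---------------+------
Stale cache    | Iris 
Wrong timezone | Uma  


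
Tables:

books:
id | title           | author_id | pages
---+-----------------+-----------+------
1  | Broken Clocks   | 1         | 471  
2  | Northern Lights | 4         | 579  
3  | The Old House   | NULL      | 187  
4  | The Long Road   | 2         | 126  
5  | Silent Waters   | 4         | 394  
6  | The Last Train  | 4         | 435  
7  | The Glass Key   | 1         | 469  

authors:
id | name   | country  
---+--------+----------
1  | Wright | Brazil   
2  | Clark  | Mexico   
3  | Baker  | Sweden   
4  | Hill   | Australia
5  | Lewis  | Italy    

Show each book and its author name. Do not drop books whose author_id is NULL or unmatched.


LEFT JOIN keeps every row from books (the left table); where author_id has no match in authors, the author columns become NULL. Walk through each book:
  - book 1 (Broken Clocks): author_id=1 -> matches Wright
  - book 2 (Northern Lights): author_id=4 -> matches Hill
  - book 3 (The Old House): author_id=NULL, no match -> kept with NULL
  - book 4 (The Long Road): author_id=2 -> matches Clark
  - book 5 (Silent Waters): author_id=4 -> matches Hill
  - book 6 (The Last Train): author_id=4 -> matches Hill
  - book 7 (The Glass Key): author_id=1 -> matches Wright
All 7 rows appear; 1 has NULL author.

SQL:
SELECT a.title, b.name AS author
FROM books a
LEFT JOIN authors b ON a.author_id = b.id

Result:
title           | author
----------------+-------
Broken Clocks   | Wright
Northern Lights | Hill  
The Old House   | NULL  
The Long Road   | Clark 
Silent Waters   | Hill  
The Last Train  | Hill  
The Glass Key   | Wright


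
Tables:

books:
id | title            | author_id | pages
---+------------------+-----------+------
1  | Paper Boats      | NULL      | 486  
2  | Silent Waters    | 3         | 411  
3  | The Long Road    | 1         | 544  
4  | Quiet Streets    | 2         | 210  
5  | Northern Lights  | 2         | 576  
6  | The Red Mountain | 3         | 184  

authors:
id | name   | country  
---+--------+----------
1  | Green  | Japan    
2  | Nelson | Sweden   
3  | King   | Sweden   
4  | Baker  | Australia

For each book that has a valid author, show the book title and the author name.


INNER JOIN keeps only books rows whose author_id matches an id in authors. Walk through each book:
  - book 1 (Paper Boats): author_id=NULL, no match -> dropped
  - book 2 (Silent Waters): author_id=3 -> matches King
  - book 3 (The Long Road): author_id=1 -> matches Green
  - book 4 (Quiet Streets): author_id=2 -> matches Nelson
  - book 5 (Northern Lights): author_id=2 -> matches Nelson
  - book 6 (The Red Mountain): author_id=3 -> matches King
So 1 of 6 rows is dropped.

SQL:
SELECT a.title, b.name AS author
FROM books a
INNER JOIN authors b ON a.author_id = b.id

Result:
title            | author
-----------------+-------
Silent Waters    | King  
The Long Road    | Green 
Quiet Streets    | Nelson
Northern Lights  | Nelson
The Red Mountain | King  


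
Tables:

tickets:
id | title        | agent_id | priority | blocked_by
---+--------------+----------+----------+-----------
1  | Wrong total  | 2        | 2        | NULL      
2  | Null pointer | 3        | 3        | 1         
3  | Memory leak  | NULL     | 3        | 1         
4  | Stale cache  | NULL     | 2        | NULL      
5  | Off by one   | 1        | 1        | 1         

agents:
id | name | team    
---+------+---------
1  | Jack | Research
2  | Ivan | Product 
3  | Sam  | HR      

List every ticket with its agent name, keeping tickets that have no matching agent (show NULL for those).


LEFT JOIN keeps every row from tickets (the left table); where agent_id has no match in agents, the agent columns become NULL. Walk through each ticket:
  - ticket 1 (Wrong total): agent_id=2 -> matches Ivan
  - ticket 2 (Null pointer): agent_id=3 -> matches Sam
  - ticket 3 (Memory leak): agent_id=NULL, no match -> kept with NULL
  - ticket 4 (Stale cache): agent_id=NULL, no match -> kept with NULL
  - ticket 5 (Off by one): agent_id=1 -> matches Jack
All 5 rows appear; 2 have NULL agent.

SQL:
SELECT a.title, b.name AS agent
FROM tickets a
LEFT JOIN agents b ON a.agent_id = b.id

Result:
title        | agent
-------------+------
Wrong total  | Ivan 
Null pointer | Sam  
Memory leak  | NULL 
Stale cache  | NULL 
Off by one   | Jack 


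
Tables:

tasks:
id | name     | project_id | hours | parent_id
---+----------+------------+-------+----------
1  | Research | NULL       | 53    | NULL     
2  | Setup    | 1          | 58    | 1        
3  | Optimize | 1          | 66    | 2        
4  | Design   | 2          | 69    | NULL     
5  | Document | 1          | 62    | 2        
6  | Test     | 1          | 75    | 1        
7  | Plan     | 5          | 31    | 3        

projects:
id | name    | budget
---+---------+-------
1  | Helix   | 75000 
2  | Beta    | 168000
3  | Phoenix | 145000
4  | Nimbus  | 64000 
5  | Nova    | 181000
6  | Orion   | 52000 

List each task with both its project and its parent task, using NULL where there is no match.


Two LEFT JOINs from the same base table tasks: one to projects via project_id, one to tasks itself via parent_id. Both are LEFT so every task is preserved.
Match against projects:
  - task 1 (Research): project_id=NULL, no match -> kept with NULL
  - task 2 (Setup): project_id=1 -> matches Helix
  - task 3 (Optimize): project_id=1 -> matches Helix
  - task 4 (Design): project_id=2 -> matches Beta
  - task 5 (Document): project_id=1 -> matches Helix
  - task 6 (Test): project_id=1 -> matches Helix
  - task 7 (Plan): project_id=5 -> matches Nova
Match against tasks (self):
  - task 1 (Research): parent_id=NULL -> NULL
  - task 2 (Setup): parent_id=1 -> Research
  - task 3 (Optimize): parent_id=2 -> Setup
  - task 4 (Design): parent_id=NULL -> NULL
  - task 5 (Document): parent_id=2 -> Setup
  - task 6 (Test): parent_id=1 -> Research
  - task 7 (Plan): parent_id=3 -> Optimize

SQL:
SELECT a.name, b.name AS project, c.name AS parent
FROM tasks a
LEFT JOIN projects b ON a.project_id = b.id
LEFT JOIN tasks c ON a.parent_id = c.id

Result:
name     | project | parent  
---------+---------+---------
Research | NULL    | NULL    
Setup    | Helix   | Research
Optimize | Helix   | Setup   
Design   | Beta    | NULL    
Document | Helix   | Setup   
Test     | Helix   | Research
Plan     | Nova    | Optimize


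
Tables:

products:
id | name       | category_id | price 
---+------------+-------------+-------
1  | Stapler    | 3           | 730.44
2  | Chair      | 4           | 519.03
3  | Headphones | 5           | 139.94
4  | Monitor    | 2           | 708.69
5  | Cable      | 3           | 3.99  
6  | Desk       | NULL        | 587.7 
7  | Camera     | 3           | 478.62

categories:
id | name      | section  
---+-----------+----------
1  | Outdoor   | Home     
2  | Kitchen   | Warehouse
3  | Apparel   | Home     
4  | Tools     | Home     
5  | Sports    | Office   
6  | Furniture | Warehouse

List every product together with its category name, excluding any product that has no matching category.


INNER JOIN keeps only products rows whose category_id matches an id in categories. Walk through each product:
  - product 1 (Stapler): category_id=3 -> matches Apparel
  - product 2 (Chair): category_id=4 -> matches Tools
  - product 3 (Headphones): category_id=5 -> matches Sports
  - product 4 (Monitor): category_id=2 -> matches Kitchen
  - product 5 (Cable): category_id=3 -> matches Apparel
  - product 6 (Desk): category_id=NULL, no match -> dropped
  - product 7 (Camera): category_id=3 -> matches Apparel
So 1 of 7 rows is dropped.

SQL:
SELECT a.name, b.name AS category
FROM products a
INNER JOIN categories b ON a.category_id = b.id

Result:
name       | category
-----------+---------
Stapler    | Apparel 
Chair      | Tools   
Headphones | Sports  
Monitor    | Kitchen 
Cable      | Apparel 
Camera     | Apparel 


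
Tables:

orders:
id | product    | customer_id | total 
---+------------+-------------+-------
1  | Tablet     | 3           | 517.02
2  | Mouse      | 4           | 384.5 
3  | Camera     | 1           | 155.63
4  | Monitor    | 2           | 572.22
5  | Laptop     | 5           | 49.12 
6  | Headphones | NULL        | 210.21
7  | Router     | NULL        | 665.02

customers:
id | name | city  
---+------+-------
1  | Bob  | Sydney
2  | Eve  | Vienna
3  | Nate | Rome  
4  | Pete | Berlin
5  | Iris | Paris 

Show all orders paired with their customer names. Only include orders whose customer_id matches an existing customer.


INNER JOIN keeps only orders rows whose customer_id matches an id in customers. Walk through each order:
  - order 1 (Tablet): customer_id=3 -> matches Nate
  - order 2 (Mouse): customer_id=4 -> matches Pete
  - order 3 (Camera): customer_id=1 -> matches Bob
  - order 4 (Monitor): customer_id=2 -> matches Eve
  - order 5 (Laptop): customer_id=5 -> matches Iris
  - order 6 (Headphones): customer_id=NULL, no match -> dropped
  - order 7 (Router): customer_id=NULL, no match -> dropped
So 2 of 7 rows are dropped.

SQL:
SELECT a.product, b.name AS customer
FROM orders a
INNER JOIN customers b ON a.customer_id = b.id

Result:
product | customer
--------+---------
Tablet  | Nate    
Mouse   | Pete    
Camera  | Bob     
Monitor | Eve     
Laptop  | Iris    


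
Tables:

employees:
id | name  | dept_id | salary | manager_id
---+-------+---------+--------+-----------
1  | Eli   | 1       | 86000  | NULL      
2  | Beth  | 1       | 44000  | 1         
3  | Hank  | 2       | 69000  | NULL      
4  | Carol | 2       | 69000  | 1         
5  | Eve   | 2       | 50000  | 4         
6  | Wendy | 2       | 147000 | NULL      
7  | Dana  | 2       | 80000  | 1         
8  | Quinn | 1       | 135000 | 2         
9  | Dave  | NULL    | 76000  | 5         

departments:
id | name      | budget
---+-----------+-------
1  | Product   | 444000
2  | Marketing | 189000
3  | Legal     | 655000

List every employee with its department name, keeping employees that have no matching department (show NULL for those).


LEFT JOIN keeps every row from employees (the left table); where dept_id has no match in departments, the department columns become NULL. Walk through each employee:
  - employee 1 (Eli): dept_id=1 -> matches Product
  - employee 2 (Beth): dept_id=1 -> matches Product
  - employee 3 (Hank): dept_id=2 -> matches Marketing
  - employee 4 (Carol): dept_id=2 -> matches Marketing
  - employee 5 (Eve): dept_id=2 -> matches Marketing
  - employee 6 (Wendy): dept_id=2 -> matches Marketing
  - employee 7 (Dana): dept_id=2 -> matches Marketing
  - employee 8 (Quinn): dept_id=1 -> matches Product
  - employee 9 (Dave): dept_id=NULL, no match -> kept with NULL
All 9 rows appear; 1 has NULL department.

SQL:
SELECT a.name, b.name AS department
FROM employees a
LEFT JOIN departments b ON a.dept_id = b.id

Result:
name  | department
------+-----------
Eli   | Product   
Beth  | Product   
Hank  | Marketing 
Carol | Marketing 
Eve   | Marketing 
Wendy | Marketing 
Dana  | Marketing 
Quinn | Product   
Dave  | NULL      


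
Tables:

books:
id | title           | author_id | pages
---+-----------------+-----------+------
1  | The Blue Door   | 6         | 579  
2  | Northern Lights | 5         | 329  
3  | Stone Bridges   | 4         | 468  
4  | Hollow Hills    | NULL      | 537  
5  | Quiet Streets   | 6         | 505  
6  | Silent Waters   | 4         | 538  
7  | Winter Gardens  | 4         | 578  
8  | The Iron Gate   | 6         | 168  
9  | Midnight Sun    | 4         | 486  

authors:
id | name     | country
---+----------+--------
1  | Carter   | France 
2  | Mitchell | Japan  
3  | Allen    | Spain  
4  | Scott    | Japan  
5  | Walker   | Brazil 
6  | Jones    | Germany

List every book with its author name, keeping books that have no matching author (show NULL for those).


LEFT JOIN keeps every row from books (the left table); where author_id has no match in authors, the author columns become NULL. Walk through each book:
  - book 1 (The Blue Door): author_id=6 -> matches Jones
  - book 2 (Northern Lights): author_id=5 -> matches Walker
  - book 3 (Stone Bridges): author_id=4 -> matches Scott
  - book 4 (Hollow Hills): author_id=NULL, no match -> kept with NULL
  - book 5 (Quiet Streets): author_id=6 -> matches Jones
  - book 6 (Silent Waters): author_id=4 -> matches Scott
  - book 7 (Winter Gardens): author_id=4 -> matches Scott
  - book 8 (The Iron Gate): author_id=6 -> matches Jones
  - book 9 (Midnight Sun): author_id=4 -> matches Scott
All 9 rows appear; 1 has NULL author.

SQL:
SELECT a.title, b.name AS author
FROM books a
LEFT JOIN authors b ON a.author_id = b.id

Result:
title           | author
----------------+-------
The Blue Door   | Jones 
Northern Lights | Walker
Stone Bridges   | Scott 
Hollow Hills    | NULL  
Quiet Streets   | Jones 
Silent Waters   | Scott 
Winter Gardens  | Scott 
The Iron Gate   | Jones 
Midnight Sun    | Scott 


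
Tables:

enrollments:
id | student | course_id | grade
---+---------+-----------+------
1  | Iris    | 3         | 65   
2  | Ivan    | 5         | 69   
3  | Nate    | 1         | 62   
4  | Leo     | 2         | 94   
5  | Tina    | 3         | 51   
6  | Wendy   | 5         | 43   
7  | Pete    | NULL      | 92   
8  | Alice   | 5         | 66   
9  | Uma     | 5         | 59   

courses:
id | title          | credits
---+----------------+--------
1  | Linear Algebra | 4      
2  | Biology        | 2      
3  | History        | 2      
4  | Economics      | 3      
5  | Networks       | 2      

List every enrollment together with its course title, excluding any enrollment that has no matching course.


INNER JOIN keeps only enrollments rows whose course_id matches an id in courses. Walk through each enrollment:
  - enrollment 1 (Iris): course_id=3 -> matches History
  - enrollment 2 (Ivan): course_id=5 -> matches Networks
  - enrollment 3 (Nate): course_id=1 -> matches Linear Algebra
  - enrollment 4 (Leo): course_id=2 -> matches Biology
  - enrollment 5 (Tina): course_id=3 -> matches History
  - enrollment 6 (Wendy): course_id=5 -> matches Networks
  - enrollment 7 (Pete): course_id=NULL, no match -> dropped
  - enrollment 8 (Alice): course_id=5 -> matches Networks
  - enrollment 9 (Uma): course_id=5 -> matches Networks
So 1 of 9 rows is dropped.

SQL:
SELECT a.student, b.title AS course
FROM enrollments a
INNER JOIN courses b ON a.course_id = b.id

Result:
student | course        
--------+---------------
Iris    | History       
Ivan    | Networks      
Nate    | Linear Algebra
Leo     | Biology       
Tina    | History       
Wendy   | Networks      
Alice   | Networks      
Uma     | Networks      


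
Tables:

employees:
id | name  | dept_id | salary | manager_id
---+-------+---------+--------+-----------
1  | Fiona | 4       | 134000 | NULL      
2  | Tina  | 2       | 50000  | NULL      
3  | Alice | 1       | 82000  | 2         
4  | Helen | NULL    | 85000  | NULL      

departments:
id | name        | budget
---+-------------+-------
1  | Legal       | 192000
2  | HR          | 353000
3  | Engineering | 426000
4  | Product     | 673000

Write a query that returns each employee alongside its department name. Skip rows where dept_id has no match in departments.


INNER JOIN keeps only employees rows whose dept_id matches an id in departments. Walk through each employee:
  - employee 1 (Fiona): dept_id=4 -> matches Product
  - employee 2 (Tina): dept_id=2 -> matches HR
  - employee 3 (Alice): dept_id=1 -> matches Legal
  - employee 4 (Helen): dept_id=NULL, no match -> dropped
So 1 of 4 rows is dropped.

SQL:
SELECT a.name, b.name AS department
FROM employees a
INNER JOIN departments b ON a.dept_id = b.id

Result:
name  | department
------+-----------
Fiona | Product   
Tina  | HR        
Alice | Legal     


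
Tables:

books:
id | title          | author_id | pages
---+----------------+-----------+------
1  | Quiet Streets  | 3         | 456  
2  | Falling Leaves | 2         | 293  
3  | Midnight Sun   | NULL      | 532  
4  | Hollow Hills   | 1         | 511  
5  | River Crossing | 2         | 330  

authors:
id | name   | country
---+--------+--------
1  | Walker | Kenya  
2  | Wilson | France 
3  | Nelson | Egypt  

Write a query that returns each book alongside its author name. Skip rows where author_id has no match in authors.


INNER JOIN keeps only books rows whose author_id matches an id in authors. Walk through each book:
  - book 1 (Quiet Streets): author_id=3 -> matches Nelson
  - book 2 (Falling Leaves): author_id=2 -> matches Wilson
  - book 3 (Midnight Sun): author_id=NULL, no match -> dropped
  - book 4 (Hollow Hills): author_id=1 -> matches Walker
  - book 5 (River Crossing): author_id=2 -> matches Wilson
So 1 of 5 rows is dropped.

SQL:
SELECT a.title, b.name AS author
FROM books a
INNER JOIN authors b ON a.author_id = b.id

Result:
title          | author
---------------+-------
Quiet Streets  | Nelson
Falling Leaves | Wilson
Hollow Hills   | Walker
River Crossing | Wilson


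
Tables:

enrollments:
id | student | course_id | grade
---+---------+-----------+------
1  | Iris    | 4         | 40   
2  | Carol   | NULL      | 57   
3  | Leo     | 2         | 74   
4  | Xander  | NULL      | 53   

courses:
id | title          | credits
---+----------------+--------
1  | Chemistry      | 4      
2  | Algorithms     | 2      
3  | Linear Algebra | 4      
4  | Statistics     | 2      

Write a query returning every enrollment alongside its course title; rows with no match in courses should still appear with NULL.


LEFT JOIN keeps every row from enrollments (the left table); where course_id has no match in courses, the course columns become NULL. Walk through each enrollment:
  - enrollment 1 (Iris): course_id=4 -> matches Statistics
  - enrollment 2 (Carol): course_id=NULL, no match -> kept with NULL
  - enrollment 3 (Leo): course_id=2 -> matches Algorithms
  - enrollment 4 (Xander): course_id=NULL, no match -> kept with NULL
All 4 rows appear; 2 have NULL course.

SQL:
SELECT a.student, b.title AS course
FROM enrollments a
LEFT JOIN courses b ON a.course_id = b.id

Result:
student | course    
--------+-----------
Iris    | Statistics
Carol   | NULL      
Leo     | Algorithms
Xander  | NULL      


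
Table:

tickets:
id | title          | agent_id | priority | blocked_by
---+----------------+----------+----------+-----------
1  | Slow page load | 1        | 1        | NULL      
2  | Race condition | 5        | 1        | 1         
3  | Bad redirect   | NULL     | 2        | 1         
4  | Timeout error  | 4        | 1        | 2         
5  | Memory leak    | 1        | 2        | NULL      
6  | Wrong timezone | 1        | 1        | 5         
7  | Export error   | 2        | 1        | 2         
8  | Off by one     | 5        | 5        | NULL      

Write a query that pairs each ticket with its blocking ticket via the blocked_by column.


This is a self-join: tickets is joined to a second copy of itself, matching each row's blocked_by to another row's id. Use LEFT JOIN so rows with blocked_by=NULL are kept.
  - ticket 1 (Slow page load): blocked_by=NULL -> NULL
  - ticket 2 (Race condition): blocked_by=1 -> Slow page load
  - ticket 3 (Bad redirect): blocked_by=1 -> Slow page load
  - ticket 4 (Timeout error): blocked_by=2 -> Race condition
  - ticket 5 (Memory leak): blocked_by=NULL -> NULL
  - ticket 6 (Wrong timezone): blocked_by=5 -> Memory leak
  - ticket 7 (Export error): blocked_by=2 -> Race condition
  - ticket 8 (Off by one): blocked_by=NULL -> NULL

SQL:
SELECT a.title AS item, b.title AS blocked_by
FROM tickets a
LEFT JOIN tickets b ON a.blocked_by = b.id

Result:
item           | blocked_by    
---------------+---------------
Slow page load | NULL          
Race condition | Slow page load
Bad redirect   | Slow page load
Timeout error  | Race condition
Memory leak    | NULL          
Wrong timezone | Memory leak   
Export error   | Race condition
Off by one     | NULL          


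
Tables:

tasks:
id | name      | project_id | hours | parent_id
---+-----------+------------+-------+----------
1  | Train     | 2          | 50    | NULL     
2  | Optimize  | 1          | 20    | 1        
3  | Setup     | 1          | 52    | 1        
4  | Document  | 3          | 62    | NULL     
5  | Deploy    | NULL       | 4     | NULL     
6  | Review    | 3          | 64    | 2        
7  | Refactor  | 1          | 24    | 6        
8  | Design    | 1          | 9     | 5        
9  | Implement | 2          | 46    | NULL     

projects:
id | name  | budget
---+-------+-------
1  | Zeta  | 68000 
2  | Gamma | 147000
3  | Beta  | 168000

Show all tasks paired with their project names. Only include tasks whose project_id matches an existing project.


INNER JOIN keeps only tasks rows whose project_id matches an id in projects. Walk through each task:
  - task 1 (Train): project_id=2 -> matches Gamma
  - task 2 (Optimize): project_id=1 -> matches Zeta
  - task 3 (Setup): project_id=1 -> matches Zeta
  - task 4 (Document): project_id=3 -> matches Beta
  - task 5 (Deploy): project_id=NULL, no match -> dropped
  - task 6 (Review): project_id=3 -> matches Beta
  - task 7 (Refactor): project_id=1 -> matches Zeta
  - task 8 (Design): project_id=1 -> matches Zeta
  - task 9 (Implement): project_id=2 -> matches Gamma
So 1 of 9 rows is dropped.

SQL:
SELECT a.name, b.name AS project
FROM tasks a
INNER JOIN projects b ON a.project_id = b.id

Result:
name      | project
----------+--------
Train     | Gamma  
Optimize  | Zeta   
Setup     | Zeta   
Document  | Beta   
Review    | Beta   
Refactor  | Zeta   
Design    | Zeta   
Implement | Gamma  


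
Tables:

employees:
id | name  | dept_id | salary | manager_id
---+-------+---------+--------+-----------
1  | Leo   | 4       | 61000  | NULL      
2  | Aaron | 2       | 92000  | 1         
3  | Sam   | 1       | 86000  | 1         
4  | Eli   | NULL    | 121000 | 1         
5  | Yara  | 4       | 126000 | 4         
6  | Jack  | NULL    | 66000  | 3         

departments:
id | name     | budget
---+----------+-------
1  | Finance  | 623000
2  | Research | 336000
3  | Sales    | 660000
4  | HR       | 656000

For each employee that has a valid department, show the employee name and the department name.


INNER JOIN keeps only employees rows whose dept_id matches an id in departments. Walk through each employee:
  - employee 1 (Leo): dept_id=4 -> matches HR
  - employee 2 (Aaron): dept_id=2 -> matches Research
  - employee 3 (Sam): dept_id=1 -> matches Finance
  - employee 4 (Eli): dept_id=NULL, no match -> dropped
  - employee 5 (Yara): dept_id=4 -> matches HR
  - employee 6 (Jack): dept_id=NULL, no match -> dropped
So 2 of 6 rows are dropped.

SQL:
SELECT a.name, b.name AS department
FROM employees a
INNER JOIN departments b ON a.dept_id = b.id

Result:
name  | department
------+-----------
Leo   | HR        
Aaron | Research  
Sam   | Finance   
Yara  | HR        


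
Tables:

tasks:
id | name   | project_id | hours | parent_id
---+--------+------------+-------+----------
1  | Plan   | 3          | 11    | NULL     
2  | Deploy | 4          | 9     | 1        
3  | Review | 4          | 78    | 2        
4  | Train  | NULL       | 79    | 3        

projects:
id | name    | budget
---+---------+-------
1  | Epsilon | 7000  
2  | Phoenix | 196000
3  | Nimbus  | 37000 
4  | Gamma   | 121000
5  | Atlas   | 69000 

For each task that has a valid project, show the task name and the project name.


INNER JOIN keeps only tasks rows whose project_id matches an id in projects. Walk through each task:
  - task 1 (Plan): project_id=3 -> matches Nimbus
  - task 2 (Deploy): project_id=4 -> matches Gamma
  - task 3 (Review): project_id=4 -> matches Gamma
  - task 4 (Train): project_id=NULL, no match -> dropped
So 1 of 4 rows is dropped.

SQL:
SELECT a.name, b.name AS project
FROM tasks a
INNER JOIN projects b ON a.project_id = b.id

Result:
name   | project
-------+--------
Plan   | Nimbus 
Deploy | Gamma  
Review | Gamma  


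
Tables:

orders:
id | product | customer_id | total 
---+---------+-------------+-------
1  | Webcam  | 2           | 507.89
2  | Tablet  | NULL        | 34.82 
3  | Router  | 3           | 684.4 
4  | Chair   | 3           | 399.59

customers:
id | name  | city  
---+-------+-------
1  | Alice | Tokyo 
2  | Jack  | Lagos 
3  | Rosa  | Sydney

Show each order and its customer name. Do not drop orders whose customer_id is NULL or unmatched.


LEFT JOIN keeps every row from orders (the left table); where customer_id has no match in customers, the customer columns become NULL. Walk through each order:
  - order 1 (Webcam): customer_id=2 -> matches Jack
  - order 2 (Tablet): customer_id=NULL, no match -> kept with NULL
  - order 3 (Router): customer_id=3 -> matches Rosa
  - order 4 (Chair): customer_id=3 -> matches Rosa
All 4 rows appear; 1 has NULL customer.

SQL:
SELECT a.product, b.name AS customer
FROM orders a
LEFT JOIN customers b ON a.customer_id = b.id

Result:
product | customer
--------+---------
Webcam  | Jack    
Tablet  | NULL    
Router  | Rosa    
Chair   | Rosa    


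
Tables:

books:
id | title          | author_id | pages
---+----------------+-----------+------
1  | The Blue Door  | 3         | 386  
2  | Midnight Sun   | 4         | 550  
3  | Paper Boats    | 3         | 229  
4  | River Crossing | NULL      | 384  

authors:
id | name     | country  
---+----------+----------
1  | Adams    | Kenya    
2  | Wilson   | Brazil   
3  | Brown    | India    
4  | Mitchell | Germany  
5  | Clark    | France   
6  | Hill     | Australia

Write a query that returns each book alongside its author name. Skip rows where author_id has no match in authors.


INNER JOIN keeps only books rows whose author_id matches an id in authors. Walk through each book:
  - book 1 (The Blue Door): author_id=3 -> matches Brown
  - book 2 (Midnight Sun): author_id=4 -> matches Mitchell
  - book 3 (Paper Boats): author_id=3 -> matches Brown
  - book 4 (River Crossing): author_id=NULL, no match -> dropped
So 1 of 4 rows is dropped.

SQL:
SELECT a.title, b.name AS author
FROM books a
INNER JOIN authors b ON a.author_id = b.id

Result:
title         | author  
--------------+---------
The Blue Door | Brown   
Midnight Sun  | Mitchell
Paper Boats   | Brown   


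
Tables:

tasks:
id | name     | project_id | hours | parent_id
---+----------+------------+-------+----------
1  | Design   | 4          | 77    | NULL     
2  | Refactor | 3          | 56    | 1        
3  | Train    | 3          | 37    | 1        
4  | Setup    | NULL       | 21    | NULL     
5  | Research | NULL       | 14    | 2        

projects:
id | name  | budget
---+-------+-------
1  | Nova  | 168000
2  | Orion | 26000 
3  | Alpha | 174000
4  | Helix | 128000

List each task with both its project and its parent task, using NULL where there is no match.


Two LEFT JOINs from the same base table tasks: one to projects via project_id, one to tasks itself via parent_id. Both are LEFT so every task is preserved.
Match against projects:
  - task 1 (Design): project_id=4 -> matches Helix
  - task 2 (Refactor): project_id=3 -> matches Alpha
  - task 3 (Train): project_id=3 -> matches Alpha
  - task 4 (Setup): project_id=NULL, no match -> kept with NULL
  - task 5 (Research): project_id=NULL, no match -> kept with NULL
Match against tasks (self):
  - task 1 (Design): parent_id=NULL -> NULL
  - task 2 (Refactor): parent_id=1 -> Design
  - task 3 (Train): parent_id=1 -> Design
  - task 4 (Setup): parent_id=NULL -> NULL
  - task 5 (Research): parent_id=2 -> Refactor

SQL:
SELECT a.name, b.name AS project, c.name AS parent
FROM tasks a
LEFT JOIN projects b ON a.project_id = b.id
LEFT JOIN tasks c ON a.parent_id = c.id

Result:
name     | project | parent  
---------+---------+---------
Design   | Helix   | NULL    
Refactor | Alpha   | Design  
Train    | Alpha   | Design  
Setup    | NULL    | NULL    
Research | NULL    | Refactor


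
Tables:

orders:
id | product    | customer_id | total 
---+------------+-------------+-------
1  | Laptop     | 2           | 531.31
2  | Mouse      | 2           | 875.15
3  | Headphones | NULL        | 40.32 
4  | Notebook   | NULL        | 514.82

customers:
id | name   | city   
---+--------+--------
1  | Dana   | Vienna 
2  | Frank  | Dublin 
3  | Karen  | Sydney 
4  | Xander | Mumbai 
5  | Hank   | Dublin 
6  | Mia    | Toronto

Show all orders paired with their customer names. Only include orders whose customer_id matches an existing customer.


INNER JOIN keeps only orders rows whose customer_id matches an id in customers. Walk through each order:
  - order 1 (Laptop): customer_id=2 -> matches Frank
  - order 2 (Mouse): customer_id=2 -> matches Frank
  - order 3 (Headphones): customer_id=NULL, no match -> dropped
  - order 4 (Notebook): customer_id=NULL, no match -> dropped
So 2 of 4 rows are dropped.

SQL:
SELECT a.product, b.name AS customer
FROM orders a
INNER JOIN customers b ON a.customer_id = b.id

Result:
product | customer
--------+---------
Laptop  | Frank   
Mouse   | Frank   


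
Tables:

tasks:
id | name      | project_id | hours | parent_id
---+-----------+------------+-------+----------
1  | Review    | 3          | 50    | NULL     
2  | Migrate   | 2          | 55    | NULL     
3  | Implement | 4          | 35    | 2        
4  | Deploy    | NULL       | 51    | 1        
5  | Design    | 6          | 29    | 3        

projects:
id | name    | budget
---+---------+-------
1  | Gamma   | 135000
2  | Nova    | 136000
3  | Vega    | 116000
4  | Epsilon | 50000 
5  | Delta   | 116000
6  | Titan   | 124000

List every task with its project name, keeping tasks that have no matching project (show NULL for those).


LEFT JOIN keeps every row from tasks (the left table); where project_id has no match in projects, the project columns become NULL. Walk through each task:
  - task 1 (Review): project_id=3 -> matches Vega
  - task 2 (Migrate): project_id=2 -> matches Nova
  - task 3 (Implement): project_id=4 -> matches Epsilon
  - task 4 (Deploy): project_id=NULL, no match -> kept with NULL
  - task 5 (Design): project_id=6 -> matches Titan
All 5 rows appear; 1 has NULL project.

SQL:
SELECT a.name, b.name AS project
FROM tasks a
LEFT JOIN projects b ON a.project_id = b.id

Result:
name      | project
----------+--------
Review    | Vega   
Migrate   | Nova   
Implement | Epsilon
Deploy    | NULL   
Design    | Titan  
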